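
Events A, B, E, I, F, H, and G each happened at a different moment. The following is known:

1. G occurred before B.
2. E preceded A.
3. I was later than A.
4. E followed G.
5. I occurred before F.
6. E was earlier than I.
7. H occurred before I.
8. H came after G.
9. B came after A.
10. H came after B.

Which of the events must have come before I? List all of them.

Directly stated before I: A, E, and H.
B reaches I via B → H → I.
G reaches I via G → H → I.
No chain forces F ahead of I.

A, B, E, G, H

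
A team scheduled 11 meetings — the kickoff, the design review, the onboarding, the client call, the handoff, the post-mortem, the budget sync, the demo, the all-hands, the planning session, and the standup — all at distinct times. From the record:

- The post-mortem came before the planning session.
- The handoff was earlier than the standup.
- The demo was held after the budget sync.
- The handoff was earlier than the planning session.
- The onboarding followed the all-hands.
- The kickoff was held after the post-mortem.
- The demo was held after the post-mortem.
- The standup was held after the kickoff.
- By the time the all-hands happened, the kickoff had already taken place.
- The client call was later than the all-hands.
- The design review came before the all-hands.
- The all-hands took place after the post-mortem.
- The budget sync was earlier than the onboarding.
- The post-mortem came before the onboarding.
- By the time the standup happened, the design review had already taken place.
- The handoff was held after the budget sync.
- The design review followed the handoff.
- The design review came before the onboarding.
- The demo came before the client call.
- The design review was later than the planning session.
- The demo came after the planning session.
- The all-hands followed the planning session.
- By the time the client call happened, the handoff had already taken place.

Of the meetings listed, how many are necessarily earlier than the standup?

Directly stated before the standup: the design review, the handoff, and the kickoff.
The budget sync reaches the standup via the budget sync → the handoff → the standup.
The planning session reaches the standup via the planning session → the design review → the standup.
The post-mortem reaches the standup via the post-mortem → the kickoff → the standup.
No chain forces the client call (or any of the others) ahead of the standup.
That's the budget sync, the design review, the handoff, the kickoff, the planning session, and the post-mortem — 6 in all.

6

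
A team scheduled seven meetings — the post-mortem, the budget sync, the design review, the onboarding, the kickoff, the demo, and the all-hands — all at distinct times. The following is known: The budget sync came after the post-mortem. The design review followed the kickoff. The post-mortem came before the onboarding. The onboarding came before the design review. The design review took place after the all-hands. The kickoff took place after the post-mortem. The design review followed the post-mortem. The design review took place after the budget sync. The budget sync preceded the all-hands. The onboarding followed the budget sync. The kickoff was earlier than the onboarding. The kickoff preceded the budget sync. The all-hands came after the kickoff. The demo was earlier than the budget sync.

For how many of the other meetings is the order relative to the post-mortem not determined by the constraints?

Forced after the post-mortem: the all-hands, the budget sync, the design review, the kickoff, and the onboarding.
That leaves the demo with no forced order relative to the post-mortem — 1.

1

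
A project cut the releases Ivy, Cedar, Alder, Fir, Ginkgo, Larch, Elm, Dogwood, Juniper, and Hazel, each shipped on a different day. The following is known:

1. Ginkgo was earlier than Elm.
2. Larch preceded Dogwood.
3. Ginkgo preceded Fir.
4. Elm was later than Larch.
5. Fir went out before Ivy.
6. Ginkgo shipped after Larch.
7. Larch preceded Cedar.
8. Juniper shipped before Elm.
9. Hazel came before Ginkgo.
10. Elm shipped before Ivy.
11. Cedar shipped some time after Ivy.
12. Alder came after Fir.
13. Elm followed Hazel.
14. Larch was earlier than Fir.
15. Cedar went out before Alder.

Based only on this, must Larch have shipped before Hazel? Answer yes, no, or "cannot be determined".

cannot be determined

No chain of stated constraints runs from Larch to Hazel, and none runs from Hazel to Larch either.
So the relative order of Larch and Hazel is not fixed by the given facts.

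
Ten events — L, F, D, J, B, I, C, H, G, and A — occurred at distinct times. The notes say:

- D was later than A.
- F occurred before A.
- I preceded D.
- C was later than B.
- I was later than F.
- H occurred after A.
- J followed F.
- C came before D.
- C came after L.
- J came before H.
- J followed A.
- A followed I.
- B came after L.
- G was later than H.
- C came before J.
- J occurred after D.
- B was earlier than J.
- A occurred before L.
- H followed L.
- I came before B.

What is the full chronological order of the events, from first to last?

The constraints fix every adjacent pair, so only one ordering works:
F → I → A → L → B → C → D → J → H → G.

F, I, A, L, B, C, D, J, H, G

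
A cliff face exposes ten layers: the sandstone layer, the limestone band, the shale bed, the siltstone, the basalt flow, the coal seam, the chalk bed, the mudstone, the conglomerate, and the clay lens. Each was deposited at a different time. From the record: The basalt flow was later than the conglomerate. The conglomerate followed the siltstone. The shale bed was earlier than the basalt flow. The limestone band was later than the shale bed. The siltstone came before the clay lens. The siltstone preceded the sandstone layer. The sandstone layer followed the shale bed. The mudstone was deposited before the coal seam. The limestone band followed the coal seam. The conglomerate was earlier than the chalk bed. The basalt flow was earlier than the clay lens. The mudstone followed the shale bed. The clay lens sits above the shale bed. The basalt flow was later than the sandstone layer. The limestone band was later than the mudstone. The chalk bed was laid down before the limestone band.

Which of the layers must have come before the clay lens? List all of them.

the basalt flow, the conglomerate, the sandstone layer, the shale bed, the siltstone

Directly stated before the clay lens: the basalt flow, the shale bed, and the siltstone.
The conglomerate reaches the clay lens via the conglomerate → the basalt flow → the clay lens.
The sandstone layer reaches the clay lens via the sandstone layer → the basalt flow → the clay lens.
No chain forces the chalk bed (or any of the others) ahead of the clay lens.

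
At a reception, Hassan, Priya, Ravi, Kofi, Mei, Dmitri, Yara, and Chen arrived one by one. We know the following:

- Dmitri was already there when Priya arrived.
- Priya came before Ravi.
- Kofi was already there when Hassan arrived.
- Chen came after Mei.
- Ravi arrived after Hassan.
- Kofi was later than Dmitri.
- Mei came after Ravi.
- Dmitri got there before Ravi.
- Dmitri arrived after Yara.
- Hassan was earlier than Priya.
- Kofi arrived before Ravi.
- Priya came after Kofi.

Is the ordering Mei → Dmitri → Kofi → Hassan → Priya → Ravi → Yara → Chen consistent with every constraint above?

no

The constraints require Ravi before Mei, but in the proposed sequence Mei appears ahead of Ravi. That one violation is enough.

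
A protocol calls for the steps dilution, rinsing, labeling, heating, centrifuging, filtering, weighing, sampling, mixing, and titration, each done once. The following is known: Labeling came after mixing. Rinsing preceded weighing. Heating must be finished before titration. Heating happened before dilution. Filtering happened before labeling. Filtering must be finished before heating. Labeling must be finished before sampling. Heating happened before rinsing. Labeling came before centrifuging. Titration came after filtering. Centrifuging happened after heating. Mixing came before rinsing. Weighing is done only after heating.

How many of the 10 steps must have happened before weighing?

Directly stated before weighing: heating and rinsing.
Filtering reaches weighing via filtering → heating → weighing.
Mixing reaches weighing via mixing → rinsing → weighing.
That's filtering, heating, mixing, and rinsing — 4 in all.

4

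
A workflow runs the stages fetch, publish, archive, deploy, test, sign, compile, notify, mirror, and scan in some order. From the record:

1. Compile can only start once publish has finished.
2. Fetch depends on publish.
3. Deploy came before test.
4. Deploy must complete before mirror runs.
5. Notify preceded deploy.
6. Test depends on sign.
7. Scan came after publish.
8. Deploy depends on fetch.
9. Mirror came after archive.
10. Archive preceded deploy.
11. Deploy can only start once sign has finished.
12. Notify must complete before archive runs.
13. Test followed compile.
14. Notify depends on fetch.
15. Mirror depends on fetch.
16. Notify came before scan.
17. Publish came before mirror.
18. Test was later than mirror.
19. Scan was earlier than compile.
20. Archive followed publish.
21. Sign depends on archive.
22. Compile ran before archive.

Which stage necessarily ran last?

Every other stage has a chain of constraints placing it before test, so test is last.

test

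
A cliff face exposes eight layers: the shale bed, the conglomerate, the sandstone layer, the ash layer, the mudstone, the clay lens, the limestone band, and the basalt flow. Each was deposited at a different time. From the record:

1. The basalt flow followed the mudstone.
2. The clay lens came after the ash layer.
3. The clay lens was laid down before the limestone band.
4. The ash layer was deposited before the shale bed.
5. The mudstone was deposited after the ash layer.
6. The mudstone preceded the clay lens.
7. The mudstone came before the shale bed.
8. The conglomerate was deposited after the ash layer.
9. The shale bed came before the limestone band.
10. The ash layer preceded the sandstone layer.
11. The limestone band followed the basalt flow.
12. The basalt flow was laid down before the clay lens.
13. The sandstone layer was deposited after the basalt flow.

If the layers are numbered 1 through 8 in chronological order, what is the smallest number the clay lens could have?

4

The ash layer, the basalt flow, and the mudstone must all come before the clay lens — 3 forced predecessors.
Nothing else is forced ahead of the clay lens, so its earliest slot is position 3 + 1 = 4.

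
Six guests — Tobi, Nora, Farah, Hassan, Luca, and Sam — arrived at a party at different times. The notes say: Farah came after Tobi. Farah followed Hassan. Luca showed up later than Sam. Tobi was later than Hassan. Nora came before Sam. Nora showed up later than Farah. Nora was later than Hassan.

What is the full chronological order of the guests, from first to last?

The constraints fix every adjacent pair, so only one ordering works:
Hassan → Tobi → Farah → Nora → Sam → Luca.

Hassan, Tobi, Farah, Nora, Sam, Luca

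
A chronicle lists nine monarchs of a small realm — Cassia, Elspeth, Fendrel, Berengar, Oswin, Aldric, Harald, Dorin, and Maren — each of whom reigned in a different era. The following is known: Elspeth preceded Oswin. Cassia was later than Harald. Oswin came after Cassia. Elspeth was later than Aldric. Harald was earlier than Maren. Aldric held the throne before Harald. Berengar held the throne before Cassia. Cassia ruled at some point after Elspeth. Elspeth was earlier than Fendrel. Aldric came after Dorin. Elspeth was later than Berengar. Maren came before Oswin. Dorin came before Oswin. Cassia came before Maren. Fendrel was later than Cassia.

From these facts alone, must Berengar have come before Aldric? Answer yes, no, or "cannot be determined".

No chain of stated constraints runs from Berengar to Aldric, and none runs from Aldric to Berengar either.
So the relative order of Berengar and Aldric is not fixed by the given facts.

cannot be determined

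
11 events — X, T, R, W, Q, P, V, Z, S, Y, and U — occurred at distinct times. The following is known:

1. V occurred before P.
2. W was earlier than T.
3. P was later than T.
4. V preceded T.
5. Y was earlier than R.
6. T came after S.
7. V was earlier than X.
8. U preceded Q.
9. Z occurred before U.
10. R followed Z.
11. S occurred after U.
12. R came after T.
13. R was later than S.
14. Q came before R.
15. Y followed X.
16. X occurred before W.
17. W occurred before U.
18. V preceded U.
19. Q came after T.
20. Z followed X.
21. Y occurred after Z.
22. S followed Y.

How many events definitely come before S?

6

Directly stated before S: U and Y.
V reaches S via V → U → S.
W reaches S via W → U → S.
X reaches S via X → Y → S.
Likewise Z reaches S by chaining the stated constraints.
That's U, V, W, X, Y, and Z — 6 in all.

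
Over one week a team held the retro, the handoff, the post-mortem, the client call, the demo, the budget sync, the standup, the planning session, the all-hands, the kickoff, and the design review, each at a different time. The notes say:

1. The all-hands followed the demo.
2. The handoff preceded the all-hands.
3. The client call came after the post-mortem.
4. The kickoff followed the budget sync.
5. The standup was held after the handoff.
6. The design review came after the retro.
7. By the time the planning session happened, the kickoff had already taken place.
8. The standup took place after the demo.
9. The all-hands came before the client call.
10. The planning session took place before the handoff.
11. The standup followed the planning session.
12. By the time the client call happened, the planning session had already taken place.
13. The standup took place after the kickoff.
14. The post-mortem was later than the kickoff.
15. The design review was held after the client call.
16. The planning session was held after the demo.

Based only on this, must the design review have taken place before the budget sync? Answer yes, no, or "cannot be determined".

Tracing the constraints gives the budget sync → the kickoff → the planning session → the client call → the design review, so the budget sync must come before the design review.
That means the design review cannot be before the budget sync.

no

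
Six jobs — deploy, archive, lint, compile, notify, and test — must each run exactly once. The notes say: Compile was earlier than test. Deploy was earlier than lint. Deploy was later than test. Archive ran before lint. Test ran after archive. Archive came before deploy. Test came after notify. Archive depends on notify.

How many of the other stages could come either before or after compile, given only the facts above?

Forced after compile: deploy, lint, and test.
That leaves archive and notify with no forced order relative to compile — 2.

2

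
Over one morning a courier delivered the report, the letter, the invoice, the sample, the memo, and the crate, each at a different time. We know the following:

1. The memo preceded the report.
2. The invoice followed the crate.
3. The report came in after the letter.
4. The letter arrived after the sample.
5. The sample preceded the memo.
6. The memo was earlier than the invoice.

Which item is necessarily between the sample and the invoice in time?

the memo

Tracing the constraints gives the sample → the memo → the invoice, so the memo sits after the sample and before the invoice.
No other item is forced both after the sample and before the invoice.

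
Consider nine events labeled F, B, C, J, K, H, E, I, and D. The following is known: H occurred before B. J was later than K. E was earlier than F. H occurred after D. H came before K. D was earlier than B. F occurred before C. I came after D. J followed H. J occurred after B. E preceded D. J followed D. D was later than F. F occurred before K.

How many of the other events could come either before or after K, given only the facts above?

3

Forced before K: D, E, F, and H; forced after K: J.
That leaves B, C, and I with no forced order relative to K — 3.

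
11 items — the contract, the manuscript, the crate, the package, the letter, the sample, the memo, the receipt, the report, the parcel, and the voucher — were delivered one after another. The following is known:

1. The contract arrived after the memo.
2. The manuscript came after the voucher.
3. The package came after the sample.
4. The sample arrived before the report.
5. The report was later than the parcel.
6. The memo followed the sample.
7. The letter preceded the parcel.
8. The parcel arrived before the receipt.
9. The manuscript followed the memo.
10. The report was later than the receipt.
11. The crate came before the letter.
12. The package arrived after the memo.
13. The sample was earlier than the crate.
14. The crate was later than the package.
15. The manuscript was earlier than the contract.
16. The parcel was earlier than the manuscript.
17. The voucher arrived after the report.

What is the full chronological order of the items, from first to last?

the sample, the memo, the package, the crate, the letter, the parcel, the receipt, the report, the voucher, the manuscript, the contract

The constraints fix every adjacent pair, so only one ordering works:
the sample → the memo → the package → the crate → the letter → the parcel → the receipt → the report → the voucher → the manuscript → the contract.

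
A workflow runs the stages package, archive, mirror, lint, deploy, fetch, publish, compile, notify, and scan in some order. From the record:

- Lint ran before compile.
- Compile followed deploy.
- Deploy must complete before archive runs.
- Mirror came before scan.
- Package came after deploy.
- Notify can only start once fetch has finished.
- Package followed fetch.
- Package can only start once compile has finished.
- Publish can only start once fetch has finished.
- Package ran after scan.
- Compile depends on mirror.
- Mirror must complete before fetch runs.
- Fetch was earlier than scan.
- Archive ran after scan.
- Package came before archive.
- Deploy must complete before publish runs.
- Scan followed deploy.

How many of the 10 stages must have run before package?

6

Directly stated before package: compile, deploy, fetch, and scan.
Lint reaches package via lint → compile → package.
Mirror reaches package via mirror → fetch → package.
No chain forces archive (or any of the others) ahead of package.
That's compile, deploy, fetch, lint, mirror, and scan — 6 in all.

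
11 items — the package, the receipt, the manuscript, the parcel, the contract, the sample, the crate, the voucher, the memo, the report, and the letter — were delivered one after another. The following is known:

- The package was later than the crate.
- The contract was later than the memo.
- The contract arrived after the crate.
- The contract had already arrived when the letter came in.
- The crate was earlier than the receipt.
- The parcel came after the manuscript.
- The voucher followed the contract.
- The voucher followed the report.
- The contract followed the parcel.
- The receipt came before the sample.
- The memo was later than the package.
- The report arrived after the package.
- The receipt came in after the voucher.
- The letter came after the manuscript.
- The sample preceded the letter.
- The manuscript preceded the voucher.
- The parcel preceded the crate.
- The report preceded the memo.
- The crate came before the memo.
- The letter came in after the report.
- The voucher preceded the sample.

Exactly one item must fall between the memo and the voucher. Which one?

Tracing the constraints gives the memo → the contract → the voucher, so the contract sits after the memo and before the voucher.
No other item is forced both after the memo and before the voucher.

the contract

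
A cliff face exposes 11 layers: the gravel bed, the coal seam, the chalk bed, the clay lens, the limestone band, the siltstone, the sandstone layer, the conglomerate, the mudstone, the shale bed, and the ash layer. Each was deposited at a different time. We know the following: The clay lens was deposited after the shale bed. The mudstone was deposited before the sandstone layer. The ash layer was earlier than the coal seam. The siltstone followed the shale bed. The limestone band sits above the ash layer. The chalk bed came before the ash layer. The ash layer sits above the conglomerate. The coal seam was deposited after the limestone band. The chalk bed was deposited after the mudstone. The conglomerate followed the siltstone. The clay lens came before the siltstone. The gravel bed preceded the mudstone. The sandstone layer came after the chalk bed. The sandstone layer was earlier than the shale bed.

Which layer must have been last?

the coal seam

Every other layer has a chain of constraints placing it before the coal seam, so the coal seam is last.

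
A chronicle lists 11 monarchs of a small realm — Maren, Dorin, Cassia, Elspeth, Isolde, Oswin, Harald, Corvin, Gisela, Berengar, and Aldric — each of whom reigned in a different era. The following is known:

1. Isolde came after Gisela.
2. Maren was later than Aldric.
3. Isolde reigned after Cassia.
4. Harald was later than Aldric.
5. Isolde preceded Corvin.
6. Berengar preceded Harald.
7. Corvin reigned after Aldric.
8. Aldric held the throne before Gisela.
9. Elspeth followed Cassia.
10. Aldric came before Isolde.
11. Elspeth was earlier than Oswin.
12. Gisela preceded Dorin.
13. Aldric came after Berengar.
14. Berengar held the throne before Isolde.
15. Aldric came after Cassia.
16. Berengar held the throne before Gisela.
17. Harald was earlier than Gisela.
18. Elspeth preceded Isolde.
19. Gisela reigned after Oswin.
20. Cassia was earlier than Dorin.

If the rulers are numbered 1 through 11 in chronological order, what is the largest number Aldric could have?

Aldric must come before Corvin, Dorin, Gisela, Harald, Isolde, and Maren — 6 rulers forced after them.
Everything else can be placed before Aldric in some valid order, so Aldric can sit as late as position 11 − 6 = 5.

5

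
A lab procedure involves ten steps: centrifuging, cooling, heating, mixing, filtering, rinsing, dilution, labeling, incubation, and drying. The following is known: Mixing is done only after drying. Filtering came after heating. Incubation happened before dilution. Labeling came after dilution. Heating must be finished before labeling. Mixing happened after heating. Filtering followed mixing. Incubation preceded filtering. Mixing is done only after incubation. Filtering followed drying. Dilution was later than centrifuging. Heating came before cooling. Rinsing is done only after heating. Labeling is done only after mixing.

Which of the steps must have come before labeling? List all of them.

Directly stated before labeling: dilution, heating, and mixing.
Centrifuging reaches labeling via centrifuging → dilution → labeling.
Drying reaches labeling via drying → mixing → labeling.
Incubation reaches labeling via incubation → dilution → labeling.

centrifuging, dilution, drying, heating, incubation, mixing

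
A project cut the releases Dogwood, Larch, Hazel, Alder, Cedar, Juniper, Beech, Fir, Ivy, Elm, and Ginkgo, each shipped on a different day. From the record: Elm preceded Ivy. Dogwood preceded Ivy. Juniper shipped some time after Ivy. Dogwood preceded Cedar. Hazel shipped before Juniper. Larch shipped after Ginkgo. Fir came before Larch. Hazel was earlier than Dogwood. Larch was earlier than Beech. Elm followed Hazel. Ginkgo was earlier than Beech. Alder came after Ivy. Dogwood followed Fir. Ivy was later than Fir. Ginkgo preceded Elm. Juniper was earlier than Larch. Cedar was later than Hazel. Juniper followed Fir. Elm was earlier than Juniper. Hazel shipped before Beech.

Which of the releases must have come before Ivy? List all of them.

Directly stated before Ivy: Dogwood, Elm, and Fir.
Ginkgo reaches Ivy via Ginkgo → Elm → Ivy.
Hazel reaches Ivy via Hazel → Dogwood → Ivy.
No chain forces Beech (or any of the others) ahead of Ivy.

Dogwood, Elm, Fir, Ginkgo, Hazel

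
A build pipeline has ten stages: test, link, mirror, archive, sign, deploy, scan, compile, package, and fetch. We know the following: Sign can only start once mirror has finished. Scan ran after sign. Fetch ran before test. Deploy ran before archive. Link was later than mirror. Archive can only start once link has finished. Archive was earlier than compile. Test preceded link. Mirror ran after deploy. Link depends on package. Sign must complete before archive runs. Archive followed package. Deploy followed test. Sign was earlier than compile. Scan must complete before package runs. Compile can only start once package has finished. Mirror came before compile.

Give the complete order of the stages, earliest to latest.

The constraints fix every adjacent pair, so only one ordering works:
fetch → test → deploy → mirror → sign → scan → package → link → archive → compile.

fetch, test, deploy, mirror, sign, scan, package, link, archive, compile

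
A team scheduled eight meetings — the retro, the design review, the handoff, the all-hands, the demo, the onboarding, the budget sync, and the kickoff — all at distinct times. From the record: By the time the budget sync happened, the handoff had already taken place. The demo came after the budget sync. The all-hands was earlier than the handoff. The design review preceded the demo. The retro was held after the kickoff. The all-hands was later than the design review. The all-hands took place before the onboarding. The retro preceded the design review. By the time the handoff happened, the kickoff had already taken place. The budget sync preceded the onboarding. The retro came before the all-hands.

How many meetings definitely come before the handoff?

Directly stated before the handoff: the all-hands and the kickoff.
The design review reaches the handoff via the design review → the all-hands → the handoff.
The retro reaches the handoff via the retro → the all-hands → the handoff.
No chain forces the budget sync (or any of the others) ahead of the handoff.
That's the all-hands, the design review, the kickoff, and the retro — 4 in all.

4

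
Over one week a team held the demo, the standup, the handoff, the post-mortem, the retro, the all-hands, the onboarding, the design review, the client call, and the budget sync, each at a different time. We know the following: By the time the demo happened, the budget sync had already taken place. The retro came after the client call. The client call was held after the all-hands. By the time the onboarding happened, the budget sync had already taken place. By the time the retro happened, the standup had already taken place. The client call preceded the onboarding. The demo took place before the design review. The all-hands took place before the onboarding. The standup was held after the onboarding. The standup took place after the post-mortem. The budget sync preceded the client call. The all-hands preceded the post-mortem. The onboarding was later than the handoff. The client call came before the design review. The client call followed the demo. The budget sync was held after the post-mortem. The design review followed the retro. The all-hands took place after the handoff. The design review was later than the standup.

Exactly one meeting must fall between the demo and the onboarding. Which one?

the client call

Tracing the constraints gives the demo → the client call → the onboarding, so the client call sits after the demo and before the onboarding.
No other meeting is forced both after the demo and before the onboarding.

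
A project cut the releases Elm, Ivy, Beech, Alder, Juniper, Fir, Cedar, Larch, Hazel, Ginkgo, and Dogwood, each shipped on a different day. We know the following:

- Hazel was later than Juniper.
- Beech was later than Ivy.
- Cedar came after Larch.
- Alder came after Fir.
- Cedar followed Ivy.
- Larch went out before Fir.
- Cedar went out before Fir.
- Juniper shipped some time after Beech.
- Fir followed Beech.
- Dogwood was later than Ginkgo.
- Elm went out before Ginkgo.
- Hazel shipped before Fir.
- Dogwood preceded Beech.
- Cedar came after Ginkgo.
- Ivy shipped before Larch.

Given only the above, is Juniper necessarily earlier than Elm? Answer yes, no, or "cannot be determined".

Tracing the constraints gives Elm → Ginkgo → Dogwood → Beech → Juniper, so Elm must come before Juniper.
That means Juniper cannot be before Elm.

no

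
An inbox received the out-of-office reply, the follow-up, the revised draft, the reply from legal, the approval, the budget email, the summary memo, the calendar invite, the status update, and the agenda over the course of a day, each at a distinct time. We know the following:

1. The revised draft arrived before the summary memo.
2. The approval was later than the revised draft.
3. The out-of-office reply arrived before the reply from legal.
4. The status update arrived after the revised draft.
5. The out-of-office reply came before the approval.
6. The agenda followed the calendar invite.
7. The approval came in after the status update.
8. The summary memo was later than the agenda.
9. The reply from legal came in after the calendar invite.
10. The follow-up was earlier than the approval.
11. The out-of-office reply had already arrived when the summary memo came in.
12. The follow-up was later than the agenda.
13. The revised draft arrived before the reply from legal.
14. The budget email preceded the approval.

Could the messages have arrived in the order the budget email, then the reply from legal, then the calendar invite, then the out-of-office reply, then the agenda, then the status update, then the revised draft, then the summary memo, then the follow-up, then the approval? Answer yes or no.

no

The constraints require the revised draft before the reply from legal, but in the proposed sequence the reply from legal appears ahead of the revised draft. That one violation is enough.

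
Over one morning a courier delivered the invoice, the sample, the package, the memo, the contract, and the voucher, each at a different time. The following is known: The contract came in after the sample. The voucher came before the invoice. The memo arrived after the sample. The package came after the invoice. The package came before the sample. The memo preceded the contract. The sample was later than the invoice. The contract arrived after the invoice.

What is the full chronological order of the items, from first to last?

The constraints fix every adjacent pair, so only one ordering works:
the voucher → the invoice → the package → the sample → the memo → the contract.

the voucher, the invoice, the package, the sample, the memo, the contract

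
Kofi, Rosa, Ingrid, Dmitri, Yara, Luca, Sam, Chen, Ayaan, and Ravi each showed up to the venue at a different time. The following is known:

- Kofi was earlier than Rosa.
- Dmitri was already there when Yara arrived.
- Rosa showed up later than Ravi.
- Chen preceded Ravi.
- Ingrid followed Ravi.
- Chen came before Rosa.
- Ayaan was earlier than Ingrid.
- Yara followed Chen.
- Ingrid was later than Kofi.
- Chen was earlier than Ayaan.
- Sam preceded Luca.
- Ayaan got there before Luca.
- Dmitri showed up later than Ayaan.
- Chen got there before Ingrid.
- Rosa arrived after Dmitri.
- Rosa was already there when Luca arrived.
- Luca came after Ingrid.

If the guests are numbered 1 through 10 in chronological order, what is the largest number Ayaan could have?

5

Ayaan must come before Dmitri, Ingrid, Luca, Rosa, and Yara — 5 guests forced after them.
Everything else can be placed before Ayaan in some valid order, so Ayaan can sit as late as position 10 − 5 = 5.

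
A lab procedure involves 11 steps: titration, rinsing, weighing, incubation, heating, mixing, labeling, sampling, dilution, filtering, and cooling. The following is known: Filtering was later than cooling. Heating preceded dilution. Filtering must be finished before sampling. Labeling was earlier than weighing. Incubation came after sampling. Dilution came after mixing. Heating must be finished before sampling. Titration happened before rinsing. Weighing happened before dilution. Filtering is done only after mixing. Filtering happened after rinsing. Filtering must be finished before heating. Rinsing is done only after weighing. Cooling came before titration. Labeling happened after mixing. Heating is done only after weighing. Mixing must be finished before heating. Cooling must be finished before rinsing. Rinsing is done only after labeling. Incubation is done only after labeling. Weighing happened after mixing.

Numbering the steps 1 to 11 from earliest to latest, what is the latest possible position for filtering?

Filtering must come before dilution, heating, incubation, and sampling — 4 steps forced after it.
Everything else can be placed before filtering in some valid order, so filtering can sit as late as position 11 − 4 = 7.

7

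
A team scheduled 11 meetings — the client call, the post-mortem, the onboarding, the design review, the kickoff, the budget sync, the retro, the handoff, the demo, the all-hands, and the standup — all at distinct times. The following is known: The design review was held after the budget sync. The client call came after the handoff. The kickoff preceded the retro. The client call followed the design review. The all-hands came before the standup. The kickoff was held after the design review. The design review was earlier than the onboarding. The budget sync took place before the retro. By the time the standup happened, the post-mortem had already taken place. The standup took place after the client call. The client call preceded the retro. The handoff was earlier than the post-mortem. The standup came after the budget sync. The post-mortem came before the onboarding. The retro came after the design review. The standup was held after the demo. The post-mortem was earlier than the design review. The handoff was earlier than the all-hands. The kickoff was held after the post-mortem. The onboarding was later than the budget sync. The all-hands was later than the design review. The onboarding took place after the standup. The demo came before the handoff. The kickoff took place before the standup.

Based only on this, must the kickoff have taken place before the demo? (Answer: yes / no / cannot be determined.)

Tracing the constraints gives the demo → the handoff → the post-mortem → the kickoff, so the demo must come before the kickoff.
That means the kickoff cannot be before the demo.

no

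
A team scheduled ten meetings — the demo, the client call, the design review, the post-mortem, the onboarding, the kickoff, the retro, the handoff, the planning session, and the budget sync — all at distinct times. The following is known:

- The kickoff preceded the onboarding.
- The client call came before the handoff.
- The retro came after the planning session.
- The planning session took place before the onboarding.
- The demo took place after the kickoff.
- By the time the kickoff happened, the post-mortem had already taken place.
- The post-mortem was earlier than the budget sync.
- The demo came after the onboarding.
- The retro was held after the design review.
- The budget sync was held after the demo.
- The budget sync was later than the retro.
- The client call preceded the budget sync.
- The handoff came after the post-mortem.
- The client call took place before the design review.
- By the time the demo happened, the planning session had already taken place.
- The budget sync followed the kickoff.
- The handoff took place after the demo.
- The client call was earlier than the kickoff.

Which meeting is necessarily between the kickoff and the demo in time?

the onboarding

Tracing the constraints gives the kickoff → the onboarding → the demo, so the onboarding sits after the kickoff and before the demo.
No other meeting is forced both after the kickoff and before the demo.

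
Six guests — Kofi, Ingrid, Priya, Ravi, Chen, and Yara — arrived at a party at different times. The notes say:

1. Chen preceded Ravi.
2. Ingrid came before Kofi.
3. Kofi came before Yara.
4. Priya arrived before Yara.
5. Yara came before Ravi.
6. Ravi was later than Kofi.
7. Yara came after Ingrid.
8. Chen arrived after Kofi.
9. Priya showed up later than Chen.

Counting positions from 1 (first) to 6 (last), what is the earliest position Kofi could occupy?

2

Ingrid must come before Kofi — 1 forced predecessor.
Nothing else is forced ahead of Kofi, so their earliest slot is position 1 + 1 = 2.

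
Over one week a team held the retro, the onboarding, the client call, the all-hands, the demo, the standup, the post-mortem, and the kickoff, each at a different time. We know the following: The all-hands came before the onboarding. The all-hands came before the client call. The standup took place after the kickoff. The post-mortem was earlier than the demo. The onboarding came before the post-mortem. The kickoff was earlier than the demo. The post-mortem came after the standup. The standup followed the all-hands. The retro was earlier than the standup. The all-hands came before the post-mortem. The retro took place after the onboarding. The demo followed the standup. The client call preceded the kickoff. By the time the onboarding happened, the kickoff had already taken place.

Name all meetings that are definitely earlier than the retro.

Directly stated before the retro: the onboarding.
The all-hands reaches the retro via the all-hands → the onboarding → the retro.
The client call reaches the retro via the client call → the kickoff → the onboarding → the retro.
The kickoff reaches the retro via the kickoff → the onboarding → the retro.
No chain forces the demo (or any of the others) ahead of the retro.

the all-hands, the client call, the kickoff, the onboarding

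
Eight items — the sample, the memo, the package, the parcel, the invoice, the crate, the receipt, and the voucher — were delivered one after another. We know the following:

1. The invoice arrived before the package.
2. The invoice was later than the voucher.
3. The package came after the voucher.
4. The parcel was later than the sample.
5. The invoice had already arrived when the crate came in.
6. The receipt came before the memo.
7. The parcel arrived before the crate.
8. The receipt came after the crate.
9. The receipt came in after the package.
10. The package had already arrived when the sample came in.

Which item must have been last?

the memo

Every other item has a chain of constraints placing it before the memo, so the memo is last.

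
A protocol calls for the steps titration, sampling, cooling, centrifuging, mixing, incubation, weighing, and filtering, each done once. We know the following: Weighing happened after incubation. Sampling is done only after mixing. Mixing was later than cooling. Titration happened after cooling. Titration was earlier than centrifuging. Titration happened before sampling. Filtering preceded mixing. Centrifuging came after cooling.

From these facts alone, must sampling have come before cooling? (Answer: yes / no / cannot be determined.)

Tracing the constraints gives cooling → titration → sampling, so cooling must come before sampling.
That means sampling cannot be before cooling.

no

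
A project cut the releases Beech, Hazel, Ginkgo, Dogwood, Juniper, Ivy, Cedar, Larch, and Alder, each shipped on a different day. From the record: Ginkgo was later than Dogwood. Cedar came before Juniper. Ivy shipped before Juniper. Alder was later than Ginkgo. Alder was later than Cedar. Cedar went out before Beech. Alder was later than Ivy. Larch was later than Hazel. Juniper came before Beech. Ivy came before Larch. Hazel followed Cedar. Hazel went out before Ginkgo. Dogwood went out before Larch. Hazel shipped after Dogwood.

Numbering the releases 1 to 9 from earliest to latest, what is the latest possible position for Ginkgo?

8

Ginkgo must come before Alder — 1 release forced after it.
Everything else can be placed before Ginkgo in some valid order, so Ginkgo can sit as late as position 9 − 1 = 8.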